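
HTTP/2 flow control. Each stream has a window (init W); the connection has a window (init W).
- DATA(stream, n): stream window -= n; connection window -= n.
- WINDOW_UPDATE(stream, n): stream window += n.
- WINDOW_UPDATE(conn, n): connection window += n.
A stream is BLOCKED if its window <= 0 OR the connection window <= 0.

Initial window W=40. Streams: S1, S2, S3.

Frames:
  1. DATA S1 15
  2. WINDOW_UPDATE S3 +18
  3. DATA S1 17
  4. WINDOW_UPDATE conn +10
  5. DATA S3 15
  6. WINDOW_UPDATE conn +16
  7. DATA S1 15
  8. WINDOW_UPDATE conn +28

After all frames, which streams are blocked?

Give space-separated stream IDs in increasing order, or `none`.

Answer: S1

Derivation:
Op 1: conn=25 S1=25 S2=40 S3=40 blocked=[]
Op 2: conn=25 S1=25 S2=40 S3=58 blocked=[]
Op 3: conn=8 S1=8 S2=40 S3=58 blocked=[]
Op 4: conn=18 S1=8 S2=40 S3=58 blocked=[]
Op 5: conn=3 S1=8 S2=40 S3=43 blocked=[]
Op 6: conn=19 S1=8 S2=40 S3=43 blocked=[]
Op 7: conn=4 S1=-7 S2=40 S3=43 blocked=[1]
Op 8: conn=32 S1=-7 S2=40 S3=43 blocked=[1]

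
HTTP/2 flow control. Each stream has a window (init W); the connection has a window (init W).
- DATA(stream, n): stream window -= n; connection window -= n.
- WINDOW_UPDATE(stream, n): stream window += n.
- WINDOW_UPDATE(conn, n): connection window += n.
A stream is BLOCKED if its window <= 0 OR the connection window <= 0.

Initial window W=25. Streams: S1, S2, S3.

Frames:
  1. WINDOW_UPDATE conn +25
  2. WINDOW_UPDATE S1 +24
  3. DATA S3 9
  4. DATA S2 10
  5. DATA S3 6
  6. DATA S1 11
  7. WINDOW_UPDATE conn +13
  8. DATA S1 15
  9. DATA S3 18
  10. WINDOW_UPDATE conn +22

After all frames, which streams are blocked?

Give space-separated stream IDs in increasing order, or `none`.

Op 1: conn=50 S1=25 S2=25 S3=25 blocked=[]
Op 2: conn=50 S1=49 S2=25 S3=25 blocked=[]
Op 3: conn=41 S1=49 S2=25 S3=16 blocked=[]
Op 4: conn=31 S1=49 S2=15 S3=16 blocked=[]
Op 5: conn=25 S1=49 S2=15 S3=10 blocked=[]
Op 6: conn=14 S1=38 S2=15 S3=10 blocked=[]
Op 7: conn=27 S1=38 S2=15 S3=10 blocked=[]
Op 8: conn=12 S1=23 S2=15 S3=10 blocked=[]
Op 9: conn=-6 S1=23 S2=15 S3=-8 blocked=[1, 2, 3]
Op 10: conn=16 S1=23 S2=15 S3=-8 blocked=[3]

Answer: S3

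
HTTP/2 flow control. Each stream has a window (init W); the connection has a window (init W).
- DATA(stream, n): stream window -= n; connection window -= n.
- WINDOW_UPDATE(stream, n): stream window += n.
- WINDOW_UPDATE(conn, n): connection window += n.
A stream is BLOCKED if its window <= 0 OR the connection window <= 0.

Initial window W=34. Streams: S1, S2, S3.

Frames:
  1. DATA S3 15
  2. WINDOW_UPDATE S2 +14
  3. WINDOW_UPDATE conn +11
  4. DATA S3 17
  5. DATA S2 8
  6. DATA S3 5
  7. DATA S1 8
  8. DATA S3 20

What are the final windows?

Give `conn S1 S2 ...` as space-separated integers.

Op 1: conn=19 S1=34 S2=34 S3=19 blocked=[]
Op 2: conn=19 S1=34 S2=48 S3=19 blocked=[]
Op 3: conn=30 S1=34 S2=48 S3=19 blocked=[]
Op 4: conn=13 S1=34 S2=48 S3=2 blocked=[]
Op 5: conn=5 S1=34 S2=40 S3=2 blocked=[]
Op 6: conn=0 S1=34 S2=40 S3=-3 blocked=[1, 2, 3]
Op 7: conn=-8 S1=26 S2=40 S3=-3 blocked=[1, 2, 3]
Op 8: conn=-28 S1=26 S2=40 S3=-23 blocked=[1, 2, 3]

Answer: -28 26 40 -23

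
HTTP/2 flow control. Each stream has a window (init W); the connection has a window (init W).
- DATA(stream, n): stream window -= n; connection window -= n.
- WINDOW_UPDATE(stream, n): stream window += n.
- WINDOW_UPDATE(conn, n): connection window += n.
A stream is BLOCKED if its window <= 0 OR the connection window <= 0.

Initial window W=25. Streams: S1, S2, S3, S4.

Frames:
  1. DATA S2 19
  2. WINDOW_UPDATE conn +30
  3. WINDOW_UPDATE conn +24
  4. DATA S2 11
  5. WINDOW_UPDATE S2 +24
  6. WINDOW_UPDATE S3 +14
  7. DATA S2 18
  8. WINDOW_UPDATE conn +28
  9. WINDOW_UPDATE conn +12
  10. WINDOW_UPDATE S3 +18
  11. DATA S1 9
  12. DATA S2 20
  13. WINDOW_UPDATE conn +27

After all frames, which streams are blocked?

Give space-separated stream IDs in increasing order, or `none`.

Op 1: conn=6 S1=25 S2=6 S3=25 S4=25 blocked=[]
Op 2: conn=36 S1=25 S2=6 S3=25 S4=25 blocked=[]
Op 3: conn=60 S1=25 S2=6 S3=25 S4=25 blocked=[]
Op 4: conn=49 S1=25 S2=-5 S3=25 S4=25 blocked=[2]
Op 5: conn=49 S1=25 S2=19 S3=25 S4=25 blocked=[]
Op 6: conn=49 S1=25 S2=19 S3=39 S4=25 blocked=[]
Op 7: conn=31 S1=25 S2=1 S3=39 S4=25 blocked=[]
Op 8: conn=59 S1=25 S2=1 S3=39 S4=25 blocked=[]
Op 9: conn=71 S1=25 S2=1 S3=39 S4=25 blocked=[]
Op 10: conn=71 S1=25 S2=1 S3=57 S4=25 blocked=[]
Op 11: conn=62 S1=16 S2=1 S3=57 S4=25 blocked=[]
Op 12: conn=42 S1=16 S2=-19 S3=57 S4=25 blocked=[2]
Op 13: conn=69 S1=16 S2=-19 S3=57 S4=25 blocked=[2]

Answer: S2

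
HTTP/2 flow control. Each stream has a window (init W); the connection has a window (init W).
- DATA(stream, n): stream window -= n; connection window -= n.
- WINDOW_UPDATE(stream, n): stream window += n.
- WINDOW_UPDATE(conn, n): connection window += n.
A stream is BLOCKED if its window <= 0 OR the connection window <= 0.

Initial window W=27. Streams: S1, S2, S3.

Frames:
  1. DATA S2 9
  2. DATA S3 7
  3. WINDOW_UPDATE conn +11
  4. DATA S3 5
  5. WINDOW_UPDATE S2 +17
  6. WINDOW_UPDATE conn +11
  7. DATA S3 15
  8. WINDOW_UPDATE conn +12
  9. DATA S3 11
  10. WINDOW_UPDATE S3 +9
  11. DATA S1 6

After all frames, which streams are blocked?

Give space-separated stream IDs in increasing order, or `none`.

Op 1: conn=18 S1=27 S2=18 S3=27 blocked=[]
Op 2: conn=11 S1=27 S2=18 S3=20 blocked=[]
Op 3: conn=22 S1=27 S2=18 S3=20 blocked=[]
Op 4: conn=17 S1=27 S2=18 S3=15 blocked=[]
Op 5: conn=17 S1=27 S2=35 S3=15 blocked=[]
Op 6: conn=28 S1=27 S2=35 S3=15 blocked=[]
Op 7: conn=13 S1=27 S2=35 S3=0 blocked=[3]
Op 8: conn=25 S1=27 S2=35 S3=0 blocked=[3]
Op 9: conn=14 S1=27 S2=35 S3=-11 blocked=[3]
Op 10: conn=14 S1=27 S2=35 S3=-2 blocked=[3]
Op 11: conn=8 S1=21 S2=35 S3=-2 blocked=[3]

Answer: S3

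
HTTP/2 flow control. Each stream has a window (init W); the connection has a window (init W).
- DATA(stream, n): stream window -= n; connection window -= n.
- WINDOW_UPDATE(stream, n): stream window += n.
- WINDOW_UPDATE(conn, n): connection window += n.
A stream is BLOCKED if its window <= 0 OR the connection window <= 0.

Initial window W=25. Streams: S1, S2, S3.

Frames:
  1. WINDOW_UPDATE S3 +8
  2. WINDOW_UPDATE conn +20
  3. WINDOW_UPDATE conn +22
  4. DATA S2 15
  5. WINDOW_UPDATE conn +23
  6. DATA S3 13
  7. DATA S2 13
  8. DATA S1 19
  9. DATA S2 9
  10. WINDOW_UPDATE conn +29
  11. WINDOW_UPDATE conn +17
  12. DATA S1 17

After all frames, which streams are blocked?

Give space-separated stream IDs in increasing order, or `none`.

Op 1: conn=25 S1=25 S2=25 S3=33 blocked=[]
Op 2: conn=45 S1=25 S2=25 S3=33 blocked=[]
Op 3: conn=67 S1=25 S2=25 S3=33 blocked=[]
Op 4: conn=52 S1=25 S2=10 S3=33 blocked=[]
Op 5: conn=75 S1=25 S2=10 S3=33 blocked=[]
Op 6: conn=62 S1=25 S2=10 S3=20 blocked=[]
Op 7: conn=49 S1=25 S2=-3 S3=20 blocked=[2]
Op 8: conn=30 S1=6 S2=-3 S3=20 blocked=[2]
Op 9: conn=21 S1=6 S2=-12 S3=20 blocked=[2]
Op 10: conn=50 S1=6 S2=-12 S3=20 blocked=[2]
Op 11: conn=67 S1=6 S2=-12 S3=20 blocked=[2]
Op 12: conn=50 S1=-11 S2=-12 S3=20 blocked=[1, 2]

Answer: S1 S2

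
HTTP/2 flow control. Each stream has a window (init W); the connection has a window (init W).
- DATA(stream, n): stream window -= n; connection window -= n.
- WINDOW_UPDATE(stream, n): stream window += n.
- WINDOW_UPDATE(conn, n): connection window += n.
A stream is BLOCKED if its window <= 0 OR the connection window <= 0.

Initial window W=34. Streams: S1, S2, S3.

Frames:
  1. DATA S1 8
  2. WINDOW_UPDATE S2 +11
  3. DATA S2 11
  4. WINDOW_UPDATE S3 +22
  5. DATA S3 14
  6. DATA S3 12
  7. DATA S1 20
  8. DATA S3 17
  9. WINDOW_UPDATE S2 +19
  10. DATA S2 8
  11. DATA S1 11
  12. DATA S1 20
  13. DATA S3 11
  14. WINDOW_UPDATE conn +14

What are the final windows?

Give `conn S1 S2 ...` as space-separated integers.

Op 1: conn=26 S1=26 S2=34 S3=34 blocked=[]
Op 2: conn=26 S1=26 S2=45 S3=34 blocked=[]
Op 3: conn=15 S1=26 S2=34 S3=34 blocked=[]
Op 4: conn=15 S1=26 S2=34 S3=56 blocked=[]
Op 5: conn=1 S1=26 S2=34 S3=42 blocked=[]
Op 6: conn=-11 S1=26 S2=34 S3=30 blocked=[1, 2, 3]
Op 7: conn=-31 S1=6 S2=34 S3=30 blocked=[1, 2, 3]
Op 8: conn=-48 S1=6 S2=34 S3=13 blocked=[1, 2, 3]
Op 9: conn=-48 S1=6 S2=53 S3=13 blocked=[1, 2, 3]
Op 10: conn=-56 S1=6 S2=45 S3=13 blocked=[1, 2, 3]
Op 11: conn=-67 S1=-5 S2=45 S3=13 blocked=[1, 2, 3]
Op 12: conn=-87 S1=-25 S2=45 S3=13 blocked=[1, 2, 3]
Op 13: conn=-98 S1=-25 S2=45 S3=2 blocked=[1, 2, 3]
Op 14: conn=-84 S1=-25 S2=45 S3=2 blocked=[1, 2, 3]

Answer: -84 -25 45 2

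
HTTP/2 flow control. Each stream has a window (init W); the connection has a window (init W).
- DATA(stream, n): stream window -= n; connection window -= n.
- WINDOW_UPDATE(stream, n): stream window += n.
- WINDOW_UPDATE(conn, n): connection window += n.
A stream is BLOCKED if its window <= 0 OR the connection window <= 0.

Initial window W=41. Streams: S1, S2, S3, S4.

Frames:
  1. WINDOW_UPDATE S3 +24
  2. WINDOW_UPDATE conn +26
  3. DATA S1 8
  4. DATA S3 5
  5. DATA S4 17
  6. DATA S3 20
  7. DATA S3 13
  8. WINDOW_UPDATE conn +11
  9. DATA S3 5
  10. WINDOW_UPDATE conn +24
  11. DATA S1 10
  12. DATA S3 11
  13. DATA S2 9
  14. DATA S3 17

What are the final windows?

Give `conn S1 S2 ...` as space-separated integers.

Op 1: conn=41 S1=41 S2=41 S3=65 S4=41 blocked=[]
Op 2: conn=67 S1=41 S2=41 S3=65 S4=41 blocked=[]
Op 3: conn=59 S1=33 S2=41 S3=65 S4=41 blocked=[]
Op 4: conn=54 S1=33 S2=41 S3=60 S4=41 blocked=[]
Op 5: conn=37 S1=33 S2=41 S3=60 S4=24 blocked=[]
Op 6: conn=17 S1=33 S2=41 S3=40 S4=24 blocked=[]
Op 7: conn=4 S1=33 S2=41 S3=27 S4=24 blocked=[]
Op 8: conn=15 S1=33 S2=41 S3=27 S4=24 blocked=[]
Op 9: conn=10 S1=33 S2=41 S3=22 S4=24 blocked=[]
Op 10: conn=34 S1=33 S2=41 S3=22 S4=24 blocked=[]
Op 11: conn=24 S1=23 S2=41 S3=22 S4=24 blocked=[]
Op 12: conn=13 S1=23 S2=41 S3=11 S4=24 blocked=[]
Op 13: conn=4 S1=23 S2=32 S3=11 S4=24 blocked=[]
Op 14: conn=-13 S1=23 S2=32 S3=-6 S4=24 blocked=[1, 2, 3, 4]

Answer: -13 23 32 -6 24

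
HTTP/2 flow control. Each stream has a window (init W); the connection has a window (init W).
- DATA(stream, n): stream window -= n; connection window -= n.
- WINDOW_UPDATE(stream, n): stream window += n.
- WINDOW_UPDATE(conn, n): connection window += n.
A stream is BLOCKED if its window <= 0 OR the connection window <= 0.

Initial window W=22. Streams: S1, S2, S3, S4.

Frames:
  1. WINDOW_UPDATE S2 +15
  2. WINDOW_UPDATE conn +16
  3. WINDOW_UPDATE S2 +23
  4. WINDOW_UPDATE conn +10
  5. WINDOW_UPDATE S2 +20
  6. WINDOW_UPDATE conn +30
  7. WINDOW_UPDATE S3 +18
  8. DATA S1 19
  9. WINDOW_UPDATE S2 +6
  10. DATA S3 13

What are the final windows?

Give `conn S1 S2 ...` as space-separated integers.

Op 1: conn=22 S1=22 S2=37 S3=22 S4=22 blocked=[]
Op 2: conn=38 S1=22 S2=37 S3=22 S4=22 blocked=[]
Op 3: conn=38 S1=22 S2=60 S3=22 S4=22 blocked=[]
Op 4: conn=48 S1=22 S2=60 S3=22 S4=22 blocked=[]
Op 5: conn=48 S1=22 S2=80 S3=22 S4=22 blocked=[]
Op 6: conn=78 S1=22 S2=80 S3=22 S4=22 blocked=[]
Op 7: conn=78 S1=22 S2=80 S3=40 S4=22 blocked=[]
Op 8: conn=59 S1=3 S2=80 S3=40 S4=22 blocked=[]
Op 9: conn=59 S1=3 S2=86 S3=40 S4=22 blocked=[]
Op 10: conn=46 S1=3 S2=86 S3=27 S4=22 blocked=[]

Answer: 46 3 86 27 22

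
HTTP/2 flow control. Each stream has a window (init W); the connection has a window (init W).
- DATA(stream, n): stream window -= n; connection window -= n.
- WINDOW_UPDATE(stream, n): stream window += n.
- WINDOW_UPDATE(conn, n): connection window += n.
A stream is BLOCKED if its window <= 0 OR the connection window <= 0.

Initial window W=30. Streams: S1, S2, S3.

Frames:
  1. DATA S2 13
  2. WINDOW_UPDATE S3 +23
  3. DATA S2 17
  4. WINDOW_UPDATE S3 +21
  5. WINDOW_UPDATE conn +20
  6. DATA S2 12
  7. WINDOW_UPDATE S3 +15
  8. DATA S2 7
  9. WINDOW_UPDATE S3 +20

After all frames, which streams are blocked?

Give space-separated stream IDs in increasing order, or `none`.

Answer: S2

Derivation:
Op 1: conn=17 S1=30 S2=17 S3=30 blocked=[]
Op 2: conn=17 S1=30 S2=17 S3=53 blocked=[]
Op 3: conn=0 S1=30 S2=0 S3=53 blocked=[1, 2, 3]
Op 4: conn=0 S1=30 S2=0 S3=74 blocked=[1, 2, 3]
Op 5: conn=20 S1=30 S2=0 S3=74 blocked=[2]
Op 6: conn=8 S1=30 S2=-12 S3=74 blocked=[2]
Op 7: conn=8 S1=30 S2=-12 S3=89 blocked=[2]
Op 8: conn=1 S1=30 S2=-19 S3=89 blocked=[2]
Op 9: conn=1 S1=30 S2=-19 S3=109 blocked=[2]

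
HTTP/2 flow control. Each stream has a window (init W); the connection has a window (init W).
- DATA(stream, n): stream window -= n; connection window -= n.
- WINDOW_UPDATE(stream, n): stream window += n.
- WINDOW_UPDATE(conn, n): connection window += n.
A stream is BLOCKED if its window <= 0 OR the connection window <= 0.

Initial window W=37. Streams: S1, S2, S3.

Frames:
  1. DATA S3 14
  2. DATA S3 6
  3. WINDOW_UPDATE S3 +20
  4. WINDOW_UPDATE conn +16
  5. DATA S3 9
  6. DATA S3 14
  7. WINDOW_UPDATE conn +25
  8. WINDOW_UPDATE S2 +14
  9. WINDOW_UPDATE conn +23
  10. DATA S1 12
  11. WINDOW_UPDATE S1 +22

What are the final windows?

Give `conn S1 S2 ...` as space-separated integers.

Op 1: conn=23 S1=37 S2=37 S3=23 blocked=[]
Op 2: conn=17 S1=37 S2=37 S3=17 blocked=[]
Op 3: conn=17 S1=37 S2=37 S3=37 blocked=[]
Op 4: conn=33 S1=37 S2=37 S3=37 blocked=[]
Op 5: conn=24 S1=37 S2=37 S3=28 blocked=[]
Op 6: conn=10 S1=37 S2=37 S3=14 blocked=[]
Op 7: conn=35 S1=37 S2=37 S3=14 blocked=[]
Op 8: conn=35 S1=37 S2=51 S3=14 blocked=[]
Op 9: conn=58 S1=37 S2=51 S3=14 blocked=[]
Op 10: conn=46 S1=25 S2=51 S3=14 blocked=[]
Op 11: conn=46 S1=47 S2=51 S3=14 blocked=[]

Answer: 46 47 51 14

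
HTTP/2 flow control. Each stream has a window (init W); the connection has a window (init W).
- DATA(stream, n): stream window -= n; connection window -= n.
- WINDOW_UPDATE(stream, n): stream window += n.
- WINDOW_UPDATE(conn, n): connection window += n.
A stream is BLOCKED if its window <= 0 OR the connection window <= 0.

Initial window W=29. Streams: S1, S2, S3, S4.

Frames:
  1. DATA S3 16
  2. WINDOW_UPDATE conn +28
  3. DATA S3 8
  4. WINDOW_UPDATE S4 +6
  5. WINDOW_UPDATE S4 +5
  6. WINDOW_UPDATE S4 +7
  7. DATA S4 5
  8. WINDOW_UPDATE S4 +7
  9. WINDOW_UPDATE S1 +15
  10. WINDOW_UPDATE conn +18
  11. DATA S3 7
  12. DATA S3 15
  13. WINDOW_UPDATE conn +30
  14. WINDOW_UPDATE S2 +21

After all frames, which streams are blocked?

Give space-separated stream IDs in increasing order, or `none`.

Op 1: conn=13 S1=29 S2=29 S3=13 S4=29 blocked=[]
Op 2: conn=41 S1=29 S2=29 S3=13 S4=29 blocked=[]
Op 3: conn=33 S1=29 S2=29 S3=5 S4=29 blocked=[]
Op 4: conn=33 S1=29 S2=29 S3=5 S4=35 blocked=[]
Op 5: conn=33 S1=29 S2=29 S3=5 S4=40 blocked=[]
Op 6: conn=33 S1=29 S2=29 S3=5 S4=47 blocked=[]
Op 7: conn=28 S1=29 S2=29 S3=5 S4=42 blocked=[]
Op 8: conn=28 S1=29 S2=29 S3=5 S4=49 blocked=[]
Op 9: conn=28 S1=44 S2=29 S3=5 S4=49 blocked=[]
Op 10: conn=46 S1=44 S2=29 S3=5 S4=49 blocked=[]
Op 11: conn=39 S1=44 S2=29 S3=-2 S4=49 blocked=[3]
Op 12: conn=24 S1=44 S2=29 S3=-17 S4=49 blocked=[3]
Op 13: conn=54 S1=44 S2=29 S3=-17 S4=49 blocked=[3]
Op 14: conn=54 S1=44 S2=50 S3=-17 S4=49 blocked=[3]

Answer: S3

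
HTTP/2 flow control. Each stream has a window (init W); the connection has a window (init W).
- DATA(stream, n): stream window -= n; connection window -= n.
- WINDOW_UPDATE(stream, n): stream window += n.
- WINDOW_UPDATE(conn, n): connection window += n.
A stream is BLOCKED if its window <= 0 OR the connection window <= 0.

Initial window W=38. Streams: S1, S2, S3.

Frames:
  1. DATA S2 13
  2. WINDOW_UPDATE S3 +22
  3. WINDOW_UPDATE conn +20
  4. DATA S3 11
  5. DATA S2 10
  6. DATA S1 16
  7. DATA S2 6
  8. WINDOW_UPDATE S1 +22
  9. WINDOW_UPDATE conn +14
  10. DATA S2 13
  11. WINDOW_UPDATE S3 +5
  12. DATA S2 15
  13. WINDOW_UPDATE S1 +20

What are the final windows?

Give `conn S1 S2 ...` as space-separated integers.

Answer: -12 64 -19 54

Derivation:
Op 1: conn=25 S1=38 S2=25 S3=38 blocked=[]
Op 2: conn=25 S1=38 S2=25 S3=60 blocked=[]
Op 3: conn=45 S1=38 S2=25 S3=60 blocked=[]
Op 4: conn=34 S1=38 S2=25 S3=49 blocked=[]
Op 5: conn=24 S1=38 S2=15 S3=49 blocked=[]
Op 6: conn=8 S1=22 S2=15 S3=49 blocked=[]
Op 7: conn=2 S1=22 S2=9 S3=49 blocked=[]
Op 8: conn=2 S1=44 S2=9 S3=49 blocked=[]
Op 9: conn=16 S1=44 S2=9 S3=49 blocked=[]
Op 10: conn=3 S1=44 S2=-4 S3=49 blocked=[2]
Op 11: conn=3 S1=44 S2=-4 S3=54 blocked=[2]
Op 12: conn=-12 S1=44 S2=-19 S3=54 blocked=[1, 2, 3]
Op 13: conn=-12 S1=64 S2=-19 S3=54 blocked=[1, 2, 3]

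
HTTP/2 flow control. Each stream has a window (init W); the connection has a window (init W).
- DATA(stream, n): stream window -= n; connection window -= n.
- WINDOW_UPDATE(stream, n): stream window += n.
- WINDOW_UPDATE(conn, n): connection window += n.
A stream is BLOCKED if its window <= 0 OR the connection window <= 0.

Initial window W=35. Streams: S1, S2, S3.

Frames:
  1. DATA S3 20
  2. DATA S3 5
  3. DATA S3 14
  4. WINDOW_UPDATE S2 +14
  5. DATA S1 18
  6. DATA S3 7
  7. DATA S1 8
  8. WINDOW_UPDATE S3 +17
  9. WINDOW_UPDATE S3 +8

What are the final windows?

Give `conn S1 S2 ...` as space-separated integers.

Answer: -37 9 49 14

Derivation:
Op 1: conn=15 S1=35 S2=35 S3=15 blocked=[]
Op 2: conn=10 S1=35 S2=35 S3=10 blocked=[]
Op 3: conn=-4 S1=35 S2=35 S3=-4 blocked=[1, 2, 3]
Op 4: conn=-4 S1=35 S2=49 S3=-4 blocked=[1, 2, 3]
Op 5: conn=-22 S1=17 S2=49 S3=-4 blocked=[1, 2, 3]
Op 6: conn=-29 S1=17 S2=49 S3=-11 blocked=[1, 2, 3]
Op 7: conn=-37 S1=9 S2=49 S3=-11 blocked=[1, 2, 3]
Op 8: conn=-37 S1=9 S2=49 S3=6 blocked=[1, 2, 3]
Op 9: conn=-37 S1=9 S2=49 S3=14 blocked=[1, 2, 3]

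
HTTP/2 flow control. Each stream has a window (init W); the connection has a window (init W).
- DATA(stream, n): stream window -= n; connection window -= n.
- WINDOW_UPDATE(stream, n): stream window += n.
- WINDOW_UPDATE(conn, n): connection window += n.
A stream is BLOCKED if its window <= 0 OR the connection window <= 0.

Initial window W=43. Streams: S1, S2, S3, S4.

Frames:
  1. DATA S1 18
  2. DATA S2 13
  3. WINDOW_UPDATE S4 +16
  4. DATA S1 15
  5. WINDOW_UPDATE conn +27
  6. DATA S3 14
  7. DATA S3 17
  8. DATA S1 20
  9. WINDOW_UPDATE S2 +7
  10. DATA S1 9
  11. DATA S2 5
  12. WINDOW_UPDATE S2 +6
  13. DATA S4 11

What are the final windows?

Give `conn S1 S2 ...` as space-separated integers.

Op 1: conn=25 S1=25 S2=43 S3=43 S4=43 blocked=[]
Op 2: conn=12 S1=25 S2=30 S3=43 S4=43 blocked=[]
Op 3: conn=12 S1=25 S2=30 S3=43 S4=59 blocked=[]
Op 4: conn=-3 S1=10 S2=30 S3=43 S4=59 blocked=[1, 2, 3, 4]
Op 5: conn=24 S1=10 S2=30 S3=43 S4=59 blocked=[]
Op 6: conn=10 S1=10 S2=30 S3=29 S4=59 blocked=[]
Op 7: conn=-7 S1=10 S2=30 S3=12 S4=59 blocked=[1, 2, 3, 4]
Op 8: conn=-27 S1=-10 S2=30 S3=12 S4=59 blocked=[1, 2, 3, 4]
Op 9: conn=-27 S1=-10 S2=37 S3=12 S4=59 blocked=[1, 2, 3, 4]
Op 10: conn=-36 S1=-19 S2=37 S3=12 S4=59 blocked=[1, 2, 3, 4]
Op 11: conn=-41 S1=-19 S2=32 S3=12 S4=59 blocked=[1, 2, 3, 4]
Op 12: conn=-41 S1=-19 S2=38 S3=12 S4=59 blocked=[1, 2, 3, 4]
Op 13: conn=-52 S1=-19 S2=38 S3=12 S4=48 blocked=[1, 2, 3, 4]

Answer: -52 -19 38 12 48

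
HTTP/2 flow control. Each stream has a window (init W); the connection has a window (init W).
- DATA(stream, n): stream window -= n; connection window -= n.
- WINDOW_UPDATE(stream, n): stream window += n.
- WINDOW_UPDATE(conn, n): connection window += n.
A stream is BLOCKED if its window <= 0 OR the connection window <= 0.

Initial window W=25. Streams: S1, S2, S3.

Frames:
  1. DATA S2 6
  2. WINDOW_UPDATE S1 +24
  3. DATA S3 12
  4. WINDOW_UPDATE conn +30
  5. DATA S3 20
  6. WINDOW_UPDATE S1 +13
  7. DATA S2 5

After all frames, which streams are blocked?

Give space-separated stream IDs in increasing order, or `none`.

Op 1: conn=19 S1=25 S2=19 S3=25 blocked=[]
Op 2: conn=19 S1=49 S2=19 S3=25 blocked=[]
Op 3: conn=7 S1=49 S2=19 S3=13 blocked=[]
Op 4: conn=37 S1=49 S2=19 S3=13 blocked=[]
Op 5: conn=17 S1=49 S2=19 S3=-7 blocked=[3]
Op 6: conn=17 S1=62 S2=19 S3=-7 blocked=[3]
Op 7: conn=12 S1=62 S2=14 S3=-7 blocked=[3]

Answer: S3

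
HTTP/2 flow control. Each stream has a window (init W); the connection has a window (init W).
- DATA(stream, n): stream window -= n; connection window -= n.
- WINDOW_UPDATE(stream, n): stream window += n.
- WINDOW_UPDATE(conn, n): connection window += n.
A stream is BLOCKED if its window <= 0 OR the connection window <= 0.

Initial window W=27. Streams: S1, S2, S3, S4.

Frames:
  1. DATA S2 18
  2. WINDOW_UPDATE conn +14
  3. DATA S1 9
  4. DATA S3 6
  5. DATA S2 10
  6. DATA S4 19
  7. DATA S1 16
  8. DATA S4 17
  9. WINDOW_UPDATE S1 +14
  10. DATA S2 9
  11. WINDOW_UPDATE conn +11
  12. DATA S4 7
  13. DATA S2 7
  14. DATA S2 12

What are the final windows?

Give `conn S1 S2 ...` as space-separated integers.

Op 1: conn=9 S1=27 S2=9 S3=27 S4=27 blocked=[]
Op 2: conn=23 S1=27 S2=9 S3=27 S4=27 blocked=[]
Op 3: conn=14 S1=18 S2=9 S3=27 S4=27 blocked=[]
Op 4: conn=8 S1=18 S2=9 S3=21 S4=27 blocked=[]
Op 5: conn=-2 S1=18 S2=-1 S3=21 S4=27 blocked=[1, 2, 3, 4]
Op 6: conn=-21 S1=18 S2=-1 S3=21 S4=8 blocked=[1, 2, 3, 4]
Op 7: conn=-37 S1=2 S2=-1 S3=21 S4=8 blocked=[1, 2, 3, 4]
Op 8: conn=-54 S1=2 S2=-1 S3=21 S4=-9 blocked=[1, 2, 3, 4]
Op 9: conn=-54 S1=16 S2=-1 S3=21 S4=-9 blocked=[1, 2, 3, 4]
Op 10: conn=-63 S1=16 S2=-10 S3=21 S4=-9 blocked=[1, 2, 3, 4]
Op 11: conn=-52 S1=16 S2=-10 S3=21 S4=-9 blocked=[1, 2, 3, 4]
Op 12: conn=-59 S1=16 S2=-10 S3=21 S4=-16 blocked=[1, 2, 3, 4]
Op 13: conn=-66 S1=16 S2=-17 S3=21 S4=-16 blocked=[1, 2, 3, 4]
Op 14: conn=-78 S1=16 S2=-29 S3=21 S4=-16 blocked=[1, 2, 3, 4]

Answer: -78 16 -29 21 -16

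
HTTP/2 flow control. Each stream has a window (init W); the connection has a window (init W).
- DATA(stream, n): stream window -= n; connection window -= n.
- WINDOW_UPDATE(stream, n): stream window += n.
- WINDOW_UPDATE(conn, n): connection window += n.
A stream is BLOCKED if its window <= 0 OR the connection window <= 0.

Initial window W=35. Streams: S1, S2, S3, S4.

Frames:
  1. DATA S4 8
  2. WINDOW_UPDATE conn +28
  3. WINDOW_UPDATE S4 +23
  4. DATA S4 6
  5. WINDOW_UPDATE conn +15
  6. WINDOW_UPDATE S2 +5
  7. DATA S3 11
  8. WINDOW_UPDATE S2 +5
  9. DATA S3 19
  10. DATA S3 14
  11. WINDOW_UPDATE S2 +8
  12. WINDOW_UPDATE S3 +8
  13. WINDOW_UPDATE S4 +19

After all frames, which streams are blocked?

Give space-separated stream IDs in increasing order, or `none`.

Answer: S3

Derivation:
Op 1: conn=27 S1=35 S2=35 S3=35 S4=27 blocked=[]
Op 2: conn=55 S1=35 S2=35 S3=35 S4=27 blocked=[]
Op 3: conn=55 S1=35 S2=35 S3=35 S4=50 blocked=[]
Op 4: conn=49 S1=35 S2=35 S3=35 S4=44 blocked=[]
Op 5: conn=64 S1=35 S2=35 S3=35 S4=44 blocked=[]
Op 6: conn=64 S1=35 S2=40 S3=35 S4=44 blocked=[]
Op 7: conn=53 S1=35 S2=40 S3=24 S4=44 blocked=[]
Op 8: conn=53 S1=35 S2=45 S3=24 S4=44 blocked=[]
Op 9: conn=34 S1=35 S2=45 S3=5 S4=44 blocked=[]
Op 10: conn=20 S1=35 S2=45 S3=-9 S4=44 blocked=[3]
Op 11: conn=20 S1=35 S2=53 S3=-9 S4=44 blocked=[3]
Op 12: conn=20 S1=35 S2=53 S3=-1 S4=44 blocked=[3]
Op 13: conn=20 S1=35 S2=53 S3=-1 S4=63 blocked=[3]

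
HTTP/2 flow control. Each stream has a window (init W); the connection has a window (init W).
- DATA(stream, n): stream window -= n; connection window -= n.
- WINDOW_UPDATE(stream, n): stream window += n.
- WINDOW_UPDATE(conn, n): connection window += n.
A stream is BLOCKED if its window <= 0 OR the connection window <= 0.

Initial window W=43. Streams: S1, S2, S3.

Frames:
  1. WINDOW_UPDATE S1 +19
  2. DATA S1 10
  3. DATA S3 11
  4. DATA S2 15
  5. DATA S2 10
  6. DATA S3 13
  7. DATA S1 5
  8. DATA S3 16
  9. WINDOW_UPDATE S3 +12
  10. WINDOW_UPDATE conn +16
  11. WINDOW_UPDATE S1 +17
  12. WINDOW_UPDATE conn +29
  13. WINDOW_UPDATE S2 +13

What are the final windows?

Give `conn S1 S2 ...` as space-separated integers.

Answer: 8 64 31 15

Derivation:
Op 1: conn=43 S1=62 S2=43 S3=43 blocked=[]
Op 2: conn=33 S1=52 S2=43 S3=43 blocked=[]
Op 3: conn=22 S1=52 S2=43 S3=32 blocked=[]
Op 4: conn=7 S1=52 S2=28 S3=32 blocked=[]
Op 5: conn=-3 S1=52 S2=18 S3=32 blocked=[1, 2, 3]
Op 6: conn=-16 S1=52 S2=18 S3=19 blocked=[1, 2, 3]
Op 7: conn=-21 S1=47 S2=18 S3=19 blocked=[1, 2, 3]
Op 8: conn=-37 S1=47 S2=18 S3=3 blocked=[1, 2, 3]
Op 9: conn=-37 S1=47 S2=18 S3=15 blocked=[1, 2, 3]
Op 10: conn=-21 S1=47 S2=18 S3=15 blocked=[1, 2, 3]
Op 11: conn=-21 S1=64 S2=18 S3=15 blocked=[1, 2, 3]
Op 12: conn=8 S1=64 S2=18 S3=15 blocked=[]
Op 13: conn=8 S1=64 S2=31 S3=15 blocked=[]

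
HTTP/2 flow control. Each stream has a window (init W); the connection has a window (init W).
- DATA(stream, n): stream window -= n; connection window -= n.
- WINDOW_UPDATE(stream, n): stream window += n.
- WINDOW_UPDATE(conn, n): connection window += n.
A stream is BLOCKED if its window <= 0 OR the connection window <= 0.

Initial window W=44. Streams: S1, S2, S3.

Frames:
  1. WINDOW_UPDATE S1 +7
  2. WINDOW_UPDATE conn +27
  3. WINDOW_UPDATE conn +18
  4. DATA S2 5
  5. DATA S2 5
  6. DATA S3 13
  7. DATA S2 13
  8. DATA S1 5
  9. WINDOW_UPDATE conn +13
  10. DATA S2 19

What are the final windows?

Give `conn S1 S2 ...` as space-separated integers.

Op 1: conn=44 S1=51 S2=44 S3=44 blocked=[]
Op 2: conn=71 S1=51 S2=44 S3=44 blocked=[]
Op 3: conn=89 S1=51 S2=44 S3=44 blocked=[]
Op 4: conn=84 S1=51 S2=39 S3=44 blocked=[]
Op 5: conn=79 S1=51 S2=34 S3=44 blocked=[]
Op 6: conn=66 S1=51 S2=34 S3=31 blocked=[]
Op 7: conn=53 S1=51 S2=21 S3=31 blocked=[]
Op 8: conn=48 S1=46 S2=21 S3=31 blocked=[]
Op 9: conn=61 S1=46 S2=21 S3=31 blocked=[]
Op 10: conn=42 S1=46 S2=2 S3=31 blocked=[]

Answer: 42 46 2 31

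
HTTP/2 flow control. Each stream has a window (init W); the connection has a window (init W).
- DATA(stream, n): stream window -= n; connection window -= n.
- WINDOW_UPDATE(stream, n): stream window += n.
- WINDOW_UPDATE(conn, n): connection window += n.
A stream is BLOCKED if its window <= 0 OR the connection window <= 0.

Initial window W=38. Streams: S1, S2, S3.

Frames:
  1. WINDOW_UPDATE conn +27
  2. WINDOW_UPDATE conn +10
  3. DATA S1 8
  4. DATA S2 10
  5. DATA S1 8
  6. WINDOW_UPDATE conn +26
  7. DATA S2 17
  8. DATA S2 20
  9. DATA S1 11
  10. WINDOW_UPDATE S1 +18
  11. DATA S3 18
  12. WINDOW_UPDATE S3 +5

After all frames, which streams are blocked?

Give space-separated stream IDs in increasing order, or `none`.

Op 1: conn=65 S1=38 S2=38 S3=38 blocked=[]
Op 2: conn=75 S1=38 S2=38 S3=38 blocked=[]
Op 3: conn=67 S1=30 S2=38 S3=38 blocked=[]
Op 4: conn=57 S1=30 S2=28 S3=38 blocked=[]
Op 5: conn=49 S1=22 S2=28 S3=38 blocked=[]
Op 6: conn=75 S1=22 S2=28 S3=38 blocked=[]
Op 7: conn=58 S1=22 S2=11 S3=38 blocked=[]
Op 8: conn=38 S1=22 S2=-9 S3=38 blocked=[2]
Op 9: conn=27 S1=11 S2=-9 S3=38 blocked=[2]
Op 10: conn=27 S1=29 S2=-9 S3=38 blocked=[2]
Op 11: conn=9 S1=29 S2=-9 S3=20 blocked=[2]
Op 12: conn=9 S1=29 S2=-9 S3=25 blocked=[2]

Answer: S2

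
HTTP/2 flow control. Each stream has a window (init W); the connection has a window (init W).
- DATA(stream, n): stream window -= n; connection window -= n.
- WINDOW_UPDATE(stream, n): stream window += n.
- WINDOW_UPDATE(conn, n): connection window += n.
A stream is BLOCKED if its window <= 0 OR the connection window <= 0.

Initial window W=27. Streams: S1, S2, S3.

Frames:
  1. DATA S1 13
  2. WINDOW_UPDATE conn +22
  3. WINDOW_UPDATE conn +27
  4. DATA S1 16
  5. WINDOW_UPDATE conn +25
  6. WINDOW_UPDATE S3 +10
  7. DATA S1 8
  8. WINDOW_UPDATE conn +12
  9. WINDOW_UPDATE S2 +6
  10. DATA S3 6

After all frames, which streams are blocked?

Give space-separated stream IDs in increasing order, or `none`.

Op 1: conn=14 S1=14 S2=27 S3=27 blocked=[]
Op 2: conn=36 S1=14 S2=27 S3=27 blocked=[]
Op 3: conn=63 S1=14 S2=27 S3=27 blocked=[]
Op 4: conn=47 S1=-2 S2=27 S3=27 blocked=[1]
Op 5: conn=72 S1=-2 S2=27 S3=27 blocked=[1]
Op 6: conn=72 S1=-2 S2=27 S3=37 blocked=[1]
Op 7: conn=64 S1=-10 S2=27 S3=37 blocked=[1]
Op 8: conn=76 S1=-10 S2=27 S3=37 blocked=[1]
Op 9: conn=76 S1=-10 S2=33 S3=37 blocked=[1]
Op 10: conn=70 S1=-10 S2=33 S3=31 blocked=[1]

Answer: S1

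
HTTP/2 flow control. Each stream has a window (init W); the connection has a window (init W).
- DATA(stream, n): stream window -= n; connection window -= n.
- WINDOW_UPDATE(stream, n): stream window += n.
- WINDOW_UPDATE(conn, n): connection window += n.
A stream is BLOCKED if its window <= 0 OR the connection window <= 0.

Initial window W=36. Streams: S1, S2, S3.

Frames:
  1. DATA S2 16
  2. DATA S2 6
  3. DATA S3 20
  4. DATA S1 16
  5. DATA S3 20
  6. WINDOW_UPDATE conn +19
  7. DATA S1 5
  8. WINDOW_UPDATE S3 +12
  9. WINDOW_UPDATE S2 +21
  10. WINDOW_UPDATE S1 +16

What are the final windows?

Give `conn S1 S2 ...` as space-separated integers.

Op 1: conn=20 S1=36 S2=20 S3=36 blocked=[]
Op 2: conn=14 S1=36 S2=14 S3=36 blocked=[]
Op 3: conn=-6 S1=36 S2=14 S3=16 blocked=[1, 2, 3]
Op 4: conn=-22 S1=20 S2=14 S3=16 blocked=[1, 2, 3]
Op 5: conn=-42 S1=20 S2=14 S3=-4 blocked=[1, 2, 3]
Op 6: conn=-23 S1=20 S2=14 S3=-4 blocked=[1, 2, 3]
Op 7: conn=-28 S1=15 S2=14 S3=-4 blocked=[1, 2, 3]
Op 8: conn=-28 S1=15 S2=14 S3=8 blocked=[1, 2, 3]
Op 9: conn=-28 S1=15 S2=35 S3=8 blocked=[1, 2, 3]
Op 10: conn=-28 S1=31 S2=35 S3=8 blocked=[1, 2, 3]

Answer: -28 31 35 8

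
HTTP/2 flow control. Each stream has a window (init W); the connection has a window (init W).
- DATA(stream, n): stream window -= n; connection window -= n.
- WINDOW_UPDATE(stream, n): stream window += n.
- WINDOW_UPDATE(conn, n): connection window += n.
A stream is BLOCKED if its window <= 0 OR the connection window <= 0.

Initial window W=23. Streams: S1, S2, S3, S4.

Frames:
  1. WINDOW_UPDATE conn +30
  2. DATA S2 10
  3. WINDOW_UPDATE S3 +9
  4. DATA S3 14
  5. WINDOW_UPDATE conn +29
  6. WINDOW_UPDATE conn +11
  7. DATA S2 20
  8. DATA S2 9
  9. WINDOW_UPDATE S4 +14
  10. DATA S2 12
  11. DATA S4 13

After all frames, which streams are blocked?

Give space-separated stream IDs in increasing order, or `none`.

Answer: S2

Derivation:
Op 1: conn=53 S1=23 S2=23 S3=23 S4=23 blocked=[]
Op 2: conn=43 S1=23 S2=13 S3=23 S4=23 blocked=[]
Op 3: conn=43 S1=23 S2=13 S3=32 S4=23 blocked=[]
Op 4: conn=29 S1=23 S2=13 S3=18 S4=23 blocked=[]
Op 5: conn=58 S1=23 S2=13 S3=18 S4=23 blocked=[]
Op 6: conn=69 S1=23 S2=13 S3=18 S4=23 blocked=[]
Op 7: conn=49 S1=23 S2=-7 S3=18 S4=23 blocked=[2]
Op 8: conn=40 S1=23 S2=-16 S3=18 S4=23 blocked=[2]
Op 9: conn=40 S1=23 S2=-16 S3=18 S4=37 blocked=[2]
Op 10: conn=28 S1=23 S2=-28 S3=18 S4=37 blocked=[2]
Op 11: conn=15 S1=23 S2=-28 S3=18 S4=24 blocked=[2]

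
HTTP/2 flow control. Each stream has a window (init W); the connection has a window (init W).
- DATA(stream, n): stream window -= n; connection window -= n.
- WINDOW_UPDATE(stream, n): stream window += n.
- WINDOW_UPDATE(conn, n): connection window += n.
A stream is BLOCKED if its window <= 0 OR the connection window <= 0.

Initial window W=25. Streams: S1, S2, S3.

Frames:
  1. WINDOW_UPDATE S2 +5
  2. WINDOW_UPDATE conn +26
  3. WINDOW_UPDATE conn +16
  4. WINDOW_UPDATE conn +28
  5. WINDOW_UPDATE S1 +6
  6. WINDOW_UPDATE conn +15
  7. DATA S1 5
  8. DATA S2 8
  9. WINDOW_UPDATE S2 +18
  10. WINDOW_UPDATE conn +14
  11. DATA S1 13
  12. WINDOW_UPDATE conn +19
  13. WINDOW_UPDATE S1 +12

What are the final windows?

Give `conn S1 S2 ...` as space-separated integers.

Answer: 117 25 40 25

Derivation:
Op 1: conn=25 S1=25 S2=30 S3=25 blocked=[]
Op 2: conn=51 S1=25 S2=30 S3=25 blocked=[]
Op 3: conn=67 S1=25 S2=30 S3=25 blocked=[]
Op 4: conn=95 S1=25 S2=30 S3=25 blocked=[]
Op 5: conn=95 S1=31 S2=30 S3=25 blocked=[]
Op 6: conn=110 S1=31 S2=30 S3=25 blocked=[]
Op 7: conn=105 S1=26 S2=30 S3=25 blocked=[]
Op 8: conn=97 S1=26 S2=22 S3=25 blocked=[]
Op 9: conn=97 S1=26 S2=40 S3=25 blocked=[]
Op 10: conn=111 S1=26 S2=40 S3=25 blocked=[]
Op 11: conn=98 S1=13 S2=40 S3=25 blocked=[]
Op 12: conn=117 S1=13 S2=40 S3=25 blocked=[]
Op 13: conn=117 S1=25 S2=40 S3=25 blocked=[]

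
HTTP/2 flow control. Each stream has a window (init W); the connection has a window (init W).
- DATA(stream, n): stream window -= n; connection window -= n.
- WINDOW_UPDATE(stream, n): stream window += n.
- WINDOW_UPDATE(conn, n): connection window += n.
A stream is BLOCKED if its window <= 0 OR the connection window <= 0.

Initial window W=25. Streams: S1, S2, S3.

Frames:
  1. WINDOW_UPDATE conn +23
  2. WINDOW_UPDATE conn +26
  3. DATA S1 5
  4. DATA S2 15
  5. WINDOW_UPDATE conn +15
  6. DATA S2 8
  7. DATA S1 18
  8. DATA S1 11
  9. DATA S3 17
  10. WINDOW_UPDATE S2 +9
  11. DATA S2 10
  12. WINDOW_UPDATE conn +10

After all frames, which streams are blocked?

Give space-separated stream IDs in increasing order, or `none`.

Op 1: conn=48 S1=25 S2=25 S3=25 blocked=[]
Op 2: conn=74 S1=25 S2=25 S3=25 blocked=[]
Op 3: conn=69 S1=20 S2=25 S3=25 blocked=[]
Op 4: conn=54 S1=20 S2=10 S3=25 blocked=[]
Op 5: conn=69 S1=20 S2=10 S3=25 blocked=[]
Op 6: conn=61 S1=20 S2=2 S3=25 blocked=[]
Op 7: conn=43 S1=2 S2=2 S3=25 blocked=[]
Op 8: conn=32 S1=-9 S2=2 S3=25 blocked=[1]
Op 9: conn=15 S1=-9 S2=2 S3=8 blocked=[1]
Op 10: conn=15 S1=-9 S2=11 S3=8 blocked=[1]
Op 11: conn=5 S1=-9 S2=1 S3=8 blocked=[1]
Op 12: conn=15 S1=-9 S2=1 S3=8 blocked=[1]

Answer: S1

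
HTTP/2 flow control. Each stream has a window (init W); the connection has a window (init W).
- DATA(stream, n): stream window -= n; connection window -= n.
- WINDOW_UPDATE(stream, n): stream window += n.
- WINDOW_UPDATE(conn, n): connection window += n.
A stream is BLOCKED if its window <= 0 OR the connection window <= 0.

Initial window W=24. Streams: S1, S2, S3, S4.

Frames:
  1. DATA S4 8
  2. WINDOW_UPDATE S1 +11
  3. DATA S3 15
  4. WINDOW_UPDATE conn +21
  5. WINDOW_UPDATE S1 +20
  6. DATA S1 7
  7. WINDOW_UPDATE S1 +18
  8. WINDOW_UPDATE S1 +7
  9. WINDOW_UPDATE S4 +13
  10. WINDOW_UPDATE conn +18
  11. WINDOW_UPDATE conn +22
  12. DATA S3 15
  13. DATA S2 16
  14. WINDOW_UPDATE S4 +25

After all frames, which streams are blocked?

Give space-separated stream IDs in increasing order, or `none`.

Answer: S3

Derivation:
Op 1: conn=16 S1=24 S2=24 S3=24 S4=16 blocked=[]
Op 2: conn=16 S1=35 S2=24 S3=24 S4=16 blocked=[]
Op 3: conn=1 S1=35 S2=24 S3=9 S4=16 blocked=[]
Op 4: conn=22 S1=35 S2=24 S3=9 S4=16 blocked=[]
Op 5: conn=22 S1=55 S2=24 S3=9 S4=16 blocked=[]
Op 6: conn=15 S1=48 S2=24 S3=9 S4=16 blocked=[]
Op 7: conn=15 S1=66 S2=24 S3=9 S4=16 blocked=[]
Op 8: conn=15 S1=73 S2=24 S3=9 S4=16 blocked=[]
Op 9: conn=15 S1=73 S2=24 S3=9 S4=29 blocked=[]
Op 10: conn=33 S1=73 S2=24 S3=9 S4=29 blocked=[]
Op 11: conn=55 S1=73 S2=24 S3=9 S4=29 blocked=[]
Op 12: conn=40 S1=73 S2=24 S3=-6 S4=29 blocked=[3]
Op 13: conn=24 S1=73 S2=8 S3=-6 S4=29 blocked=[3]
Op 14: conn=24 S1=73 S2=8 S3=-6 S4=54 blocked=[3]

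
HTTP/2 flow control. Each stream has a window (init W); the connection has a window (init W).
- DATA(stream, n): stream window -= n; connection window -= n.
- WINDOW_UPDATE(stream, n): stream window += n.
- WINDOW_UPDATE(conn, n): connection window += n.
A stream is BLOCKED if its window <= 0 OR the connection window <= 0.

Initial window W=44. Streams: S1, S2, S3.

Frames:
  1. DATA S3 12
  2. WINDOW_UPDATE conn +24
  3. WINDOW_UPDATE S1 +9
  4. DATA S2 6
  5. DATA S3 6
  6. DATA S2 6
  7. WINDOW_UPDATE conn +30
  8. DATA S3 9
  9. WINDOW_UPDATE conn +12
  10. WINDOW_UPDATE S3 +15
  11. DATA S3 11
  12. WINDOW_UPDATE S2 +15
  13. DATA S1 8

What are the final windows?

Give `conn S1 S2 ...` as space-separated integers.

Op 1: conn=32 S1=44 S2=44 S3=32 blocked=[]
Op 2: conn=56 S1=44 S2=44 S3=32 blocked=[]
Op 3: conn=56 S1=53 S2=44 S3=32 blocked=[]
Op 4: conn=50 S1=53 S2=38 S3=32 blocked=[]
Op 5: conn=44 S1=53 S2=38 S3=26 blocked=[]
Op 6: conn=38 S1=53 S2=32 S3=26 blocked=[]
Op 7: conn=68 S1=53 S2=32 S3=26 blocked=[]
Op 8: conn=59 S1=53 S2=32 S3=17 blocked=[]
Op 9: conn=71 S1=53 S2=32 S3=17 blocked=[]
Op 10: conn=71 S1=53 S2=32 S3=32 blocked=[]
Op 11: conn=60 S1=53 S2=32 S3=21 blocked=[]
Op 12: conn=60 S1=53 S2=47 S3=21 blocked=[]
Op 13: conn=52 S1=45 S2=47 S3=21 blocked=[]

Answer: 52 45 47 21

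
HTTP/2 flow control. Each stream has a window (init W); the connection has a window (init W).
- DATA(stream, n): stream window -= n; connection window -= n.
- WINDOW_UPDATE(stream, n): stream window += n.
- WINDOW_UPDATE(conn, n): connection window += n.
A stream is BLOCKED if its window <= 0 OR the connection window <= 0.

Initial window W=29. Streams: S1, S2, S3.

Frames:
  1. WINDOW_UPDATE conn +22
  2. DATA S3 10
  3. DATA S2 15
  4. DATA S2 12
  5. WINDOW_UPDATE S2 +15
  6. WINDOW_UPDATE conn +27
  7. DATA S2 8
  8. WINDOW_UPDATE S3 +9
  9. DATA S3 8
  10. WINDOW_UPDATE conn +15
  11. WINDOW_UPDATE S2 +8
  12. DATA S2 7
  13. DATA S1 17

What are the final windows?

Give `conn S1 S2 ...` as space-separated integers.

Answer: 16 12 10 20

Derivation:
Op 1: conn=51 S1=29 S2=29 S3=29 blocked=[]
Op 2: conn=41 S1=29 S2=29 S3=19 blocked=[]
Op 3: conn=26 S1=29 S2=14 S3=19 blocked=[]
Op 4: conn=14 S1=29 S2=2 S3=19 blocked=[]
Op 5: conn=14 S1=29 S2=17 S3=19 blocked=[]
Op 6: conn=41 S1=29 S2=17 S3=19 blocked=[]
Op 7: conn=33 S1=29 S2=9 S3=19 blocked=[]
Op 8: conn=33 S1=29 S2=9 S3=28 blocked=[]
Op 9: conn=25 S1=29 S2=9 S3=20 blocked=[]
Op 10: conn=40 S1=29 S2=9 S3=20 blocked=[]
Op 11: conn=40 S1=29 S2=17 S3=20 blocked=[]
Op 12: conn=33 S1=29 S2=10 S3=20 blocked=[]
Op 13: conn=16 S1=12 S2=10 S3=20 blocked=[]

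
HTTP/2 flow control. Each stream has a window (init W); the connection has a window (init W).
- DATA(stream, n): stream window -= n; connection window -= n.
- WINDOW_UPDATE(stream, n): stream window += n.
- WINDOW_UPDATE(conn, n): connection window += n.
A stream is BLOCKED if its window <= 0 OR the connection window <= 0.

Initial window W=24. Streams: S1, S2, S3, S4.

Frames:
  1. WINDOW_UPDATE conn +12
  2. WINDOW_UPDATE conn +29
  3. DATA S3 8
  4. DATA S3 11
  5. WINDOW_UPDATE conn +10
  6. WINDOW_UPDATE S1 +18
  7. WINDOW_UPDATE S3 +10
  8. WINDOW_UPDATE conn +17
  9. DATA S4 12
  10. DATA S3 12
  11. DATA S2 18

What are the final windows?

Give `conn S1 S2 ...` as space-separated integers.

Op 1: conn=36 S1=24 S2=24 S3=24 S4=24 blocked=[]
Op 2: conn=65 S1=24 S2=24 S3=24 S4=24 blocked=[]
Op 3: conn=57 S1=24 S2=24 S3=16 S4=24 blocked=[]
Op 4: conn=46 S1=24 S2=24 S3=5 S4=24 blocked=[]
Op 5: conn=56 S1=24 S2=24 S3=5 S4=24 blocked=[]
Op 6: conn=56 S1=42 S2=24 S3=5 S4=24 blocked=[]
Op 7: conn=56 S1=42 S2=24 S3=15 S4=24 blocked=[]
Op 8: conn=73 S1=42 S2=24 S3=15 S4=24 blocked=[]
Op 9: conn=61 S1=42 S2=24 S3=15 S4=12 blocked=[]
Op 10: conn=49 S1=42 S2=24 S3=3 S4=12 blocked=[]
Op 11: conn=31 S1=42 S2=6 S3=3 S4=12 blocked=[]

Answer: 31 42 6 3 12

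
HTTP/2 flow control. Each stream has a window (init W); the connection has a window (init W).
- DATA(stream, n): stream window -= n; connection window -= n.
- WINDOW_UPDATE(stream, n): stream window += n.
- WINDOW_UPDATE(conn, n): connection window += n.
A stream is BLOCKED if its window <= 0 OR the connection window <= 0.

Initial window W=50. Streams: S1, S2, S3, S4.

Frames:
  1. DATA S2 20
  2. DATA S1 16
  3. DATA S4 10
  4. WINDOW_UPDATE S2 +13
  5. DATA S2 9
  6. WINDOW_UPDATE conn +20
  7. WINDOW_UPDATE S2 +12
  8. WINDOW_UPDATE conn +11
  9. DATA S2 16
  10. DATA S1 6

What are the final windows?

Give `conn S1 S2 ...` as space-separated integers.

Op 1: conn=30 S1=50 S2=30 S3=50 S4=50 blocked=[]
Op 2: conn=14 S1=34 S2=30 S3=50 S4=50 blocked=[]
Op 3: conn=4 S1=34 S2=30 S3=50 S4=40 blocked=[]
Op 4: conn=4 S1=34 S2=43 S3=50 S4=40 blocked=[]
Op 5: conn=-5 S1=34 S2=34 S3=50 S4=40 blocked=[1, 2, 3, 4]
Op 6: conn=15 S1=34 S2=34 S3=50 S4=40 blocked=[]
Op 7: conn=15 S1=34 S2=46 S3=50 S4=40 blocked=[]
Op 8: conn=26 S1=34 S2=46 S3=50 S4=40 blocked=[]
Op 9: conn=10 S1=34 S2=30 S3=50 S4=40 blocked=[]
Op 10: conn=4 S1=28 S2=30 S3=50 S4=40 blocked=[]

Answer: 4 28 30 50 40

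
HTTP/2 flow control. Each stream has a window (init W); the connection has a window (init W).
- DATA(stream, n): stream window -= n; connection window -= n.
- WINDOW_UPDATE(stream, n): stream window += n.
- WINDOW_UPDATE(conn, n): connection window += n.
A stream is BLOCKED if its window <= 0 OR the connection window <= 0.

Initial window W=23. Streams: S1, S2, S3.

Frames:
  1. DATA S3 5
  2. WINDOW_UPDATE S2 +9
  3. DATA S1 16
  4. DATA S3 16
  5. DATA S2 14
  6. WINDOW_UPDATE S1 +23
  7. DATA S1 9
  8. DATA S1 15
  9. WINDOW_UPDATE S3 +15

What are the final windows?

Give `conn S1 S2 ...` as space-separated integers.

Op 1: conn=18 S1=23 S2=23 S3=18 blocked=[]
Op 2: conn=18 S1=23 S2=32 S3=18 blocked=[]
Op 3: conn=2 S1=7 S2=32 S3=18 blocked=[]
Op 4: conn=-14 S1=7 S2=32 S3=2 blocked=[1, 2, 3]
Op 5: conn=-28 S1=7 S2=18 S3=2 blocked=[1, 2, 3]
Op 6: conn=-28 S1=30 S2=18 S3=2 blocked=[1, 2, 3]
Op 7: conn=-37 S1=21 S2=18 S3=2 blocked=[1, 2, 3]
Op 8: conn=-52 S1=6 S2=18 S3=2 blocked=[1, 2, 3]
Op 9: conn=-52 S1=6 S2=18 S3=17 blocked=[1, 2, 3]

Answer: -52 6 18 17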